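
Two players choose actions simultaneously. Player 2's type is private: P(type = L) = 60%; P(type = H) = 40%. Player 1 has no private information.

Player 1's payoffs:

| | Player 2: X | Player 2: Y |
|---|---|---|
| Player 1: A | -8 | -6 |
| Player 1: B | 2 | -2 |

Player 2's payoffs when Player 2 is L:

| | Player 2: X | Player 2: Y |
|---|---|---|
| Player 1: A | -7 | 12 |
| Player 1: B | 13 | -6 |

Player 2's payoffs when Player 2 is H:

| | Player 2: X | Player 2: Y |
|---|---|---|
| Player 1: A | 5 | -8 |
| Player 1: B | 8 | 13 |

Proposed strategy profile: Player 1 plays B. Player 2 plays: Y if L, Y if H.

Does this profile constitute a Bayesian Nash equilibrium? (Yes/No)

No

Player 1 plays B: E[B] = 0.6·(-2) + 0.4·(-2) = -2; E[A] = -6. Best-responding. ✓
Player 2 (type L), facing B: X gives 13, Y gives -6. Proposed Y is not best — profitable deviation exists. ✗
Player 2 (type H), facing B: X gives 8, Y gives 13. Proposed Y is best. ✓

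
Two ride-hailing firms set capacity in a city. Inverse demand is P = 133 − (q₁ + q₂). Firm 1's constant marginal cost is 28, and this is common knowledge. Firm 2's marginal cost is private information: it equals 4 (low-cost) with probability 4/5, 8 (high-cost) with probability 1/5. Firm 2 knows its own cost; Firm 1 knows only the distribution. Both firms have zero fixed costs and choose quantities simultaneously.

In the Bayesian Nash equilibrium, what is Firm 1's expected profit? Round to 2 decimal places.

Type-c best response for Firm 2: q₂(c) = (133 − c)/2 − q₁/2.
Firm 1 maximizes expected profit; its first-order condition is 133 − 2q₁ − E[q₂] − 28 = 0.
Substituting E[q₂] and solving: E[c₂] = 4.8, so q₁ = (133 − 2·28 + 4.8)/3 = 27.2667.
E[P] = 133 − (q₁ + E[q₂]) = 55.2667; Firm 1's expected profit = (E[P] − 28)·q₁ = (55.2667 − 28)·27.2667 = 743.471.

743.47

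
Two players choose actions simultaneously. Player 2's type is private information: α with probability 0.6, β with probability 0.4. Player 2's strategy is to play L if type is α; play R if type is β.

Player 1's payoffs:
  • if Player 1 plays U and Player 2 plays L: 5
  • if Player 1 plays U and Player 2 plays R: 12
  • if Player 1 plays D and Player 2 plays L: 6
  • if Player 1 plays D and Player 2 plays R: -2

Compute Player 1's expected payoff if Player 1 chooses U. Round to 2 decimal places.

7.80

E[U] = 0.6·5 + 0.4·12 = 3 + 4.8 = 7.8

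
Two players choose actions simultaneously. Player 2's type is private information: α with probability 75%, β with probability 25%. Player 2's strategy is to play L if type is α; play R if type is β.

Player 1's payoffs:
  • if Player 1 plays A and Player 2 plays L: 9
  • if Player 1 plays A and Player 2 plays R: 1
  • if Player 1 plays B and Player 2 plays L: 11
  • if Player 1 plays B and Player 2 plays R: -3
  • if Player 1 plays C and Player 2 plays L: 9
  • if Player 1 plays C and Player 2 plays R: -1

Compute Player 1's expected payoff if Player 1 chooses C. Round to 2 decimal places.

Take the expectation over Player 2's type, weighting each type's action by its prior probability.
E[C] = 0.75·9 + 0.25·(-1) = 6.75 + (-0.25) = 6.5

6.50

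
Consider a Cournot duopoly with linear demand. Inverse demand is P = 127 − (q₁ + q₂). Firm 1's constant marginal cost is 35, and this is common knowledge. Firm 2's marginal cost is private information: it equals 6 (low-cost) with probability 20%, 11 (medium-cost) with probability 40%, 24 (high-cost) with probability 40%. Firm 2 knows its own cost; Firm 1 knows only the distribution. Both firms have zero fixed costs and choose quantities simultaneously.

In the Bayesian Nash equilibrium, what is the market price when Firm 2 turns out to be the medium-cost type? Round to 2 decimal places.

56.97

Firm 2 with cost c maximizes (127 − (q₁+q₂) − c)·q₂, giving q₂(c) = (127 − c − q₁)/2.
E[c₂] = 0.2·6 + 0.4·11 + 0.4·24 = 15.2
Firm 1's FOC against E[q₂] yields q₁ = (127 − 2·35 + E[c₂])/3 = (127 − 70 + 15.2)/3 = 24.0667.
q₂(medium-cost) = 45.9667, so P = 127 − (24.0667 + 45.9667) = 56.9667.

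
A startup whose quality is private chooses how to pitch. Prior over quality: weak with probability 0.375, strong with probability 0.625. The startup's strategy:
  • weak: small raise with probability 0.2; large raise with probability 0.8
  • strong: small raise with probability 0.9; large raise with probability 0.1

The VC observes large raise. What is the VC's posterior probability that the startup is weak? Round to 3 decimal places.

0.828

P(large raise) = 0.375·0.8 + 0.625·0.1 = 0.3625
P(weak | large raise) = (0.375·0.8) / 0.3625 = 0.3 / 0.3625 = 0.827586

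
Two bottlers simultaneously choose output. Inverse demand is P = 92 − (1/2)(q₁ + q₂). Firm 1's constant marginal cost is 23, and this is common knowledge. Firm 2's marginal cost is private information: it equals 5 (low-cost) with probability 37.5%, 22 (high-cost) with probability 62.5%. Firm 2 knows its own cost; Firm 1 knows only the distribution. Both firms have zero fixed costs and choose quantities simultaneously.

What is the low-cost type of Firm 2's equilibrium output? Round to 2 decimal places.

66.46

Type-c best response for Firm 2: q₂(c) = (92 − c) − q₁/2.
Firm 1 maximizes expected profit; its first-order condition is 92 − q₁ − (1/2)E[q₂] − 23 = 0.
Substituting E[q₂] and solving: E[c₂] = 15.625, so q₁ = (92 − 2·23 + 15.625)/(3/2) = 41.0833.
q₂(low-cost) = (92 − 5 − (1/2)·41.0833) = 66.4583.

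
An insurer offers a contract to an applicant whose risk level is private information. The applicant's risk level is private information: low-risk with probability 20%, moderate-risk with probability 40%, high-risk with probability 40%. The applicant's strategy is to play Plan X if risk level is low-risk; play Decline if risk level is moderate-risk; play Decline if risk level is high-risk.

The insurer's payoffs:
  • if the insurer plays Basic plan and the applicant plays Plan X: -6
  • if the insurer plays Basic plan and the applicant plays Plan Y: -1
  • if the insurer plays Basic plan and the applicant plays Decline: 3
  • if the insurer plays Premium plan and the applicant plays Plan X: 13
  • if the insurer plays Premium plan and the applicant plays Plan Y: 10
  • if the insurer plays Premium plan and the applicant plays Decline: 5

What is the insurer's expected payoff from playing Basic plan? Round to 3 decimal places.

1.200

E[Basic plan] = 0.2·(-6) + 0.4·3 + 0.4·3 = (-1.2) + 1.2 + 1.2 = 1.2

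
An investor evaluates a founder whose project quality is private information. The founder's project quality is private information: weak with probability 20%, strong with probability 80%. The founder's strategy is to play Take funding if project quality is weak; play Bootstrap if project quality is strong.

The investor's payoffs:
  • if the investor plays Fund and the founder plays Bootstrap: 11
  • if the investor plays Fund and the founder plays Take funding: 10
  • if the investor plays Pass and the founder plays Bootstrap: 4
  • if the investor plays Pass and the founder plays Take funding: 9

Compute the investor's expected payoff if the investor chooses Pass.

5

Take the expectation over the founder's project quality, weighting each type's action by its prior probability.
E[Pass] = 0.2·9 + 0.8·4 = 1.8 + 3.2 = 5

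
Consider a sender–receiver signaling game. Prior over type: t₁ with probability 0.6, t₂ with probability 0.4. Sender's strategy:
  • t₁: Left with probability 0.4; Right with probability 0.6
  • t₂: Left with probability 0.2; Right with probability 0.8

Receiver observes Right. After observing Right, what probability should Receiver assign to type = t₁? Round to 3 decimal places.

0.529

Apply Bayes' rule using the sender's strategy as the likelihood.
P(Right) = 0.6·0.6 + 0.4·0.8 = 0.68
P(t₁ | Right) = (0.6·0.6) / 0.68 = 0.36 / 0.68 = 0.529412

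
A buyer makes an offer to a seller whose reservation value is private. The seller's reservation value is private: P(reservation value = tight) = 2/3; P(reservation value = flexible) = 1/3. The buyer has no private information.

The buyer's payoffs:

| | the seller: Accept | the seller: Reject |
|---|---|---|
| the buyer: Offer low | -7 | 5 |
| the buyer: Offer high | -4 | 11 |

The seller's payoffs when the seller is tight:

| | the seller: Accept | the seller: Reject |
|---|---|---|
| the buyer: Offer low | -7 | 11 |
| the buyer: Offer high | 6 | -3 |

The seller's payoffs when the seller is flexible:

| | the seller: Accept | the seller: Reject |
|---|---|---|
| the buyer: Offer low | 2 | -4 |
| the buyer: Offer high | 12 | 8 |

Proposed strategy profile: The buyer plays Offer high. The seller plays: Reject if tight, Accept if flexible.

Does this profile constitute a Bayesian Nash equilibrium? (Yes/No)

The buyer plays Offer high: E[Offer high] = 2/3·(11) + 1/3·(-4) = 6; E[Offer low] = 1. Best-responding. ✓
The seller (reservation value tight), facing Offer high: Accept gives 6, Reject gives -3. Proposed Reject is not best — profitable deviation exists. ✗
The seller (reservation value flexible), facing Offer high: Accept gives 12, Reject gives 8. Proposed Accept is best. ✓

No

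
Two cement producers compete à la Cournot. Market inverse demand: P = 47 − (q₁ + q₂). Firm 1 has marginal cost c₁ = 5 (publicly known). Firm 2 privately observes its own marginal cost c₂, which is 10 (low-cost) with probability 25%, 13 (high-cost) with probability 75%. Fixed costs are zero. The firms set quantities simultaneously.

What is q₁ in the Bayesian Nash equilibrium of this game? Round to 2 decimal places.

Type-c best response for Firm 2: q₂(c) = (47 − c)/2 − q₁/2.
Firm 1 maximizes expected profit; its first-order condition is 47 − 2q₁ − E[q₂] − 5 = 0.
Substituting E[q₂] and solving: E[c₂] = 12.25, so q₁ = (47 − 2·5 + 12.25)/3 = 16.4167.

16.42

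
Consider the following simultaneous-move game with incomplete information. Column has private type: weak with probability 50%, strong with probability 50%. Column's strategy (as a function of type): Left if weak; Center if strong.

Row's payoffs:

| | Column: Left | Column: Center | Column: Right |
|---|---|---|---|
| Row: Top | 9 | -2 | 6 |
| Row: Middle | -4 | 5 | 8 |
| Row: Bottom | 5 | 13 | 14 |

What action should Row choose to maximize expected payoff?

Compute Row's expected payoff for each action, taking the expectation over Column's type.
E[Top] = 0.5·(9) + 0.5·(-2) = 3.5
E[Middle] = 0.5·(-4) + 0.5·(5) = 0.5
E[Bottom] = 0.5·(5) + 0.5·(13) = 9
Best response: Bottom (9 is the largest).

Bottom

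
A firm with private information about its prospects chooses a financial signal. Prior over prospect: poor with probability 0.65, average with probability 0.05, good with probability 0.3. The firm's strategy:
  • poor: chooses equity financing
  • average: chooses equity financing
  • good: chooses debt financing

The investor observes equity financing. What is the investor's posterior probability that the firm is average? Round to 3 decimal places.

Apply Bayes' rule using the sender's strategy as the likelihood.
P(equity financing) = 0.65·1 + 0.05·1 + 0.3·0 = 0.7
P(average | equity financing) = (0.05·1) / 0.7 = 0.05 / 0.7 = 0.0714286

0.071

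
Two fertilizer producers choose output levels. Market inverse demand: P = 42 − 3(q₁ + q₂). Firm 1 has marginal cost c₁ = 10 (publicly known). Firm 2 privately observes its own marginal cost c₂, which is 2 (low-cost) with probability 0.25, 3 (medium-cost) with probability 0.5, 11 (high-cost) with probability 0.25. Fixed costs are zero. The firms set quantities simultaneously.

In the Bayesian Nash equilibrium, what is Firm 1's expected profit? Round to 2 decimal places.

Type-c best response for Firm 2: q₂(c) = (42 − c)/6 − q₁/2.
Firm 1 maximizes expected profit; its first-order condition is 42 − 6q₁ − 3E[q₂] − 10 = 0.
Substituting E[q₂] and solving: E[c₂] = 4.75, so q₁ = (42 − 2·10 + 4.75)/9 = 2.97222.
E[P] = 42 − 3·(q₁ + E[q₂]) = 18.9167; Firm 1's expected profit = (E[P] − 10)·q₁ = (18.9167 − 10)·2.97222 = 26.5023.

26.50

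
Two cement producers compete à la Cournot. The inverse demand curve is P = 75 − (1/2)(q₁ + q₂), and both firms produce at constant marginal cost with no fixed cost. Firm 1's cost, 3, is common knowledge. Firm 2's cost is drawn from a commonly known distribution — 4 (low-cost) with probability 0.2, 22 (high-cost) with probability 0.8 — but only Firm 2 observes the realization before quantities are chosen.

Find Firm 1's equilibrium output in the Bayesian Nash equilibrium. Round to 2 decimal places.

Type-c best response for Firm 2: q₂(c) = (75 − c) − q₁/2.
Firm 1 maximizes expected profit; its first-order condition is 75 − q₁ − (1/2)E[q₂] − 3 = 0.
Substituting E[q₂] and solving: E[c₂] = 18.4, so q₁ = (75 − 2·3 + 18.4)/(3/2) = 58.2667.

58.27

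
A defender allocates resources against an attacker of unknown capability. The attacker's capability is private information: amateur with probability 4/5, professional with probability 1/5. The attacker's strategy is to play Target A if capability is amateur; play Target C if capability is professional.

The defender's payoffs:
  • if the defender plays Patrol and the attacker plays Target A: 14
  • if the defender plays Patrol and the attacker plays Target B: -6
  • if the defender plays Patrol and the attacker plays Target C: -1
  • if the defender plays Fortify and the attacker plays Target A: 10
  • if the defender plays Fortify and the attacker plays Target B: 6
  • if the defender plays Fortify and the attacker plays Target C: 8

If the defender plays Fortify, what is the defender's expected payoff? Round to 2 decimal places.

E[Fortify] = 4/5·10 + 1/5·8 = 8 + 8/5 = 48/5

9.60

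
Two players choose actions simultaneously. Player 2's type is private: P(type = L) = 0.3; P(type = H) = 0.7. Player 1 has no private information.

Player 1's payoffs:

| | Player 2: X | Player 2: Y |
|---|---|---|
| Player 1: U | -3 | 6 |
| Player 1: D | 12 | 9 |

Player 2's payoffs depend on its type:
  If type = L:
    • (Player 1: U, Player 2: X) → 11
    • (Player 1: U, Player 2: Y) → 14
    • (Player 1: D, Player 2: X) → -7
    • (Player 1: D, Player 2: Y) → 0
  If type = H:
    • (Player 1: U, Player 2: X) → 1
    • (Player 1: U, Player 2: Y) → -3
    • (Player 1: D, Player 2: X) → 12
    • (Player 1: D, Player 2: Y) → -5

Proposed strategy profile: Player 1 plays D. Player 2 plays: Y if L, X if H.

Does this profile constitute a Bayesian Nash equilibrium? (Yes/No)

Yes

A profile is a BNE iff every type of every player is best-responding given beliefs about the other side.
Player 1 plays D: E[D] = 0.3·(9) + 0.7·(12) = 11.1; E[U] = -0.3. Best-responding. ✓
Player 2 (type L), facing D: X gives -7, Y gives 0. Proposed Y is best. ✓
Player 2 (type H), facing D: X gives 12, Y gives -5. Proposed X is best. ✓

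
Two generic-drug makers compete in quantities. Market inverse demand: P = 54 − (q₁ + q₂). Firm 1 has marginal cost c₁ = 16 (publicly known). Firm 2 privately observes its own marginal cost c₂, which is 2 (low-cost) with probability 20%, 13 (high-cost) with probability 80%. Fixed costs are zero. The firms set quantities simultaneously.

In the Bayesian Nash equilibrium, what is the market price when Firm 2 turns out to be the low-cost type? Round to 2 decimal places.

22.53

Type-c best response for Firm 2: q₂(c) = (54 − c)/2 − q₁/2.
Firm 1 maximizes expected profit; its first-order condition is 54 − 2q₁ − E[q₂] − 16 = 0.
Substituting E[q₂] and solving: E[c₂] = 10.8, so q₁ = (54 − 2·16 + 10.8)/3 = 10.9333.
q₂(low-cost) = 20.5333, so P = 54 − (10.9333 + 20.5333) = 22.5333.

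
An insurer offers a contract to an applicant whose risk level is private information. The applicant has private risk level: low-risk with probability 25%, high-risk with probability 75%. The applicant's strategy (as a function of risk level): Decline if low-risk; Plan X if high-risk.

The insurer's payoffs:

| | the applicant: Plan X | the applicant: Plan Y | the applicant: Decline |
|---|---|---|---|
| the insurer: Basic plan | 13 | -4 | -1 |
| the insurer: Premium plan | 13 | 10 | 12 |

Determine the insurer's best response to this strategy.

Premium plan

E[Basic plan] = 0.25·(-1) + 0.75·(13) = 9.5
E[Premium plan] = 0.25·(12) + 0.75·(13) = 12.75
Best response: Premium plan (12.75 is the largest).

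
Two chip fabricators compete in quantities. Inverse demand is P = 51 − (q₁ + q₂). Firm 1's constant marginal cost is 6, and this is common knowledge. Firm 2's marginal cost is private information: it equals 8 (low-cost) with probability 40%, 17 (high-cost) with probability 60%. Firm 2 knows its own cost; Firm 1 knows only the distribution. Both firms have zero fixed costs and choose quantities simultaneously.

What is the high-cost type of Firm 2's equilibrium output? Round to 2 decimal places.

Type-c best response for Firm 2: q₂(c) = (51 − c)/2 − q₁/2.
Firm 1 maximizes expected profit; its first-order condition is 51 − 2q₁ − E[q₂] − 6 = 0.
Substituting E[q₂] and solving: E[c₂] = 13.4, so q₁ = (51 − 2·6 + 13.4)/3 = 17.4667.
q₂(high-cost) = (51 − 17 − 17.4667)/2 = 8.26667.

8.27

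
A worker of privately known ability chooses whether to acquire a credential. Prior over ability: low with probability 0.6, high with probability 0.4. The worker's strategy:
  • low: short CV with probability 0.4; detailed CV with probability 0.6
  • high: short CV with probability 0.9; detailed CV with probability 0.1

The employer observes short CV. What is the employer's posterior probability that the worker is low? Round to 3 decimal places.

0.400

Apply Bayes' rule using the sender's strategy as the likelihood.
P(short CV) = 0.6·0.4 + 0.4·0.9 = 0.6
P(low | short CV) = (0.6·0.4) / 0.6 = 0.24 / 0.6 = 0.4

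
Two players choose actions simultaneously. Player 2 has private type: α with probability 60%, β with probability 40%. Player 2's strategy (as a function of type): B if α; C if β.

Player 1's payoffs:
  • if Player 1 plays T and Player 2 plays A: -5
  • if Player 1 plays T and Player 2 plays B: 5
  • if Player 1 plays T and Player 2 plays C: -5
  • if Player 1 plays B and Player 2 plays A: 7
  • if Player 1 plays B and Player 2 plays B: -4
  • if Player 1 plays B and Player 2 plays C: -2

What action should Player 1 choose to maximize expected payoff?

T

Compute Player 1's expected payoff for each action, taking the expectation over Player 2's type.
E[T] = 0.6·(5) + 0.4·(-5) = 1
E[B] = 0.6·(-4) + 0.4·(-2) = -3.2
Best response: T (1 is the largest).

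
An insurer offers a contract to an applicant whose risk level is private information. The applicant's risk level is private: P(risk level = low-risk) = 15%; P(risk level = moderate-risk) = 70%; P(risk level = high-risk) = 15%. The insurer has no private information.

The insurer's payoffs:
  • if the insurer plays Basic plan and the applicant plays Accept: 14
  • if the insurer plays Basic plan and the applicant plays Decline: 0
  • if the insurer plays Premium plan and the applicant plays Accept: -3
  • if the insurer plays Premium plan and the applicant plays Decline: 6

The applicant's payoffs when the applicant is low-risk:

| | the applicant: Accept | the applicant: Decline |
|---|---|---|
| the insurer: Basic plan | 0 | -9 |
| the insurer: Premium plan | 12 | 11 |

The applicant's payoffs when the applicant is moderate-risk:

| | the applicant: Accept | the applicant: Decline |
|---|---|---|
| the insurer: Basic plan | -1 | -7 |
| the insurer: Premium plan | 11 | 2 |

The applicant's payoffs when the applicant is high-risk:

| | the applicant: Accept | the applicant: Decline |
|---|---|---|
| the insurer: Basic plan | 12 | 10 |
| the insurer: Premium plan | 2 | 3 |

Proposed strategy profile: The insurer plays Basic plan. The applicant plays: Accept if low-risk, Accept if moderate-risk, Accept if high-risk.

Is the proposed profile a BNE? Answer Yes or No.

Yes

The insurer plays Basic plan: E[Basic plan] = 0.15·(14) + 0.7·(14) + 0.15·(14) = 14; E[Premium plan] = -3. Best-responding. ✓
The applicant (risk level low-risk), facing Basic plan: Accept gives 0, Decline gives -9. Proposed Accept is best. ✓
The applicant (risk level moderate-risk), facing Basic plan: Accept gives -1, Decline gives -7. Proposed Accept is best. ✓
The applicant (risk level high-risk), facing Basic plan: Accept gives 12, Decline gives 10. Proposed Accept is best. ✓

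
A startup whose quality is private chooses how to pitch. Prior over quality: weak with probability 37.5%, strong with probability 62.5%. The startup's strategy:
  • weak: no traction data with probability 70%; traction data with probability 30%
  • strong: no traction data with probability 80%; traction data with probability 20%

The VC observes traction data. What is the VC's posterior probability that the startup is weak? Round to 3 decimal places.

0.474

Apply Bayes' rule using the sender's strategy as the likelihood.
P(traction data) = 0.375·0.3 + 0.625·0.2 = 0.2375
P(weak | traction data) = (0.375·0.3) / 0.2375 = 0.1125 / 0.2375 = 0.473684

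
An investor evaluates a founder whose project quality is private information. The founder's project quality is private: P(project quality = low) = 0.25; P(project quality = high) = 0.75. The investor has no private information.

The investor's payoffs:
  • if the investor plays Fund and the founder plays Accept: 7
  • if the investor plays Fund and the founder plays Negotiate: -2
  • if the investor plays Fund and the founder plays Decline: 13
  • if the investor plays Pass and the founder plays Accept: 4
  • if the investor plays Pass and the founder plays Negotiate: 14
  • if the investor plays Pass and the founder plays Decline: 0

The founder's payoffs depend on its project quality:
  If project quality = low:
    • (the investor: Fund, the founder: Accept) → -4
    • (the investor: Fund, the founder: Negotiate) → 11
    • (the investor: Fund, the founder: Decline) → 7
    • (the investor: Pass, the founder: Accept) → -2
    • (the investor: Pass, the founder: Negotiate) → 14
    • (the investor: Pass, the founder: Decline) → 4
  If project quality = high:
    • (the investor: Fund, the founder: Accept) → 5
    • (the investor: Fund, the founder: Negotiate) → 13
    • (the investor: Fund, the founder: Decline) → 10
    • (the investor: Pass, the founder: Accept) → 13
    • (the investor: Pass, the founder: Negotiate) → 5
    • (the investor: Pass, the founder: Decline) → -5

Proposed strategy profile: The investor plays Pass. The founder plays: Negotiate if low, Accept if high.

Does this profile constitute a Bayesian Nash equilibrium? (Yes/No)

The investor plays Pass: E[Pass] = 0.25·(14) + 0.75·(4) = 6.5; E[Fund] = 4.75. Best-responding. ✓
The founder (project quality low), facing Pass: Accept gives -2, Negotiate gives 14, Decline gives 4. Proposed Negotiate is best. ✓
The founder (project quality high), facing Pass: Accept gives 13, Negotiate gives 5, Decline gives -5. Proposed Accept is best. ✓

Yes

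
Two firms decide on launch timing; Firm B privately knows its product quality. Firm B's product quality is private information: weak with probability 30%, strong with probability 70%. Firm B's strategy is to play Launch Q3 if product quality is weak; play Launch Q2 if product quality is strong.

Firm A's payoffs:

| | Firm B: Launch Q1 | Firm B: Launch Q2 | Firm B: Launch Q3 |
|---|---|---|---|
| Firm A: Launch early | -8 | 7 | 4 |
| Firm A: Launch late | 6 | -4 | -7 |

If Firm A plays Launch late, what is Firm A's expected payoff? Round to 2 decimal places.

-4.90

E[Launch late] = 0.3·(-7) + 0.7·(-4) = (-2.1) + (-2.8) = -4.9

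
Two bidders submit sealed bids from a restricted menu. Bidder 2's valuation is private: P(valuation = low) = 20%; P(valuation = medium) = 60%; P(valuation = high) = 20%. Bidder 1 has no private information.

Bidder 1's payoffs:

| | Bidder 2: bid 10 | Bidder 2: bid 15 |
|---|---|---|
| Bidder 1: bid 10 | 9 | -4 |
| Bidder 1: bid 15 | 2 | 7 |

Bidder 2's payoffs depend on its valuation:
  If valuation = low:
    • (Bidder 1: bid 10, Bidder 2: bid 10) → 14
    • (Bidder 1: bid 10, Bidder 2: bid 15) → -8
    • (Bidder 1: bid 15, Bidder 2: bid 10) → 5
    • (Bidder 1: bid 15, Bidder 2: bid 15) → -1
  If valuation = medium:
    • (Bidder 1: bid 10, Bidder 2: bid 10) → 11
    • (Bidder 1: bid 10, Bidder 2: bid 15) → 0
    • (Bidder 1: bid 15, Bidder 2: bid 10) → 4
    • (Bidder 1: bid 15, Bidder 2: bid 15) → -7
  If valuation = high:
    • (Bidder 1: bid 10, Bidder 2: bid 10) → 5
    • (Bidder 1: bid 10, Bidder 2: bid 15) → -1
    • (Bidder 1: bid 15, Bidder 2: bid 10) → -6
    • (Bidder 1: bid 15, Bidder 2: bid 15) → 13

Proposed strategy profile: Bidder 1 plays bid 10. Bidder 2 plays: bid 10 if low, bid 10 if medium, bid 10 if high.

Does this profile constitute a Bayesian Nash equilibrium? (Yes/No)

Yes

A profile is a BNE iff every type of every player is best-responding given beliefs about the other side.
Bidder 1 plays bid 10: E[bid 10] = 0.2·(9) + 0.6·(9) + 0.2·(9) = 9; E[bid 15] = 2. Best-responding. ✓
Bidder 2 (valuation low), facing bid 10: bid 10 gives 14, bid 15 gives -8. Proposed bid 10 is best. ✓
Bidder 2 (valuation medium), facing bid 10: bid 10 gives 11, bid 15 gives 0. Proposed bid 10 is best. ✓
Bidder 2 (valuation high), facing bid 10: bid 10 gives 5, bid 15 gives -1. Proposed bid 10 is best. ✓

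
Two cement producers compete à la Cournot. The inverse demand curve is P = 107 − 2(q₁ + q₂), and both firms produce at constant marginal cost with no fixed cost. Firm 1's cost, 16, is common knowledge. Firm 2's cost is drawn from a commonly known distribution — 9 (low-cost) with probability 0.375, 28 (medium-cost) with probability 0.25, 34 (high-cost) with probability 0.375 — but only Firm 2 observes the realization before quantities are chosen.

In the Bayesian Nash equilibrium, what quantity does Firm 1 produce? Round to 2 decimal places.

Type-c best response for Firm 2: q₂(c) = (107 − c)/4 − q₁/2.
Firm 1 maximizes expected profit; its first-order condition is 107 − 4q₁ − 2E[q₂] − 16 = 0.
Substituting E[q₂] and solving: E[c₂] = 23.125, so q₁ = (107 − 2·16 + 23.125)/6 = 16.3542.

16.35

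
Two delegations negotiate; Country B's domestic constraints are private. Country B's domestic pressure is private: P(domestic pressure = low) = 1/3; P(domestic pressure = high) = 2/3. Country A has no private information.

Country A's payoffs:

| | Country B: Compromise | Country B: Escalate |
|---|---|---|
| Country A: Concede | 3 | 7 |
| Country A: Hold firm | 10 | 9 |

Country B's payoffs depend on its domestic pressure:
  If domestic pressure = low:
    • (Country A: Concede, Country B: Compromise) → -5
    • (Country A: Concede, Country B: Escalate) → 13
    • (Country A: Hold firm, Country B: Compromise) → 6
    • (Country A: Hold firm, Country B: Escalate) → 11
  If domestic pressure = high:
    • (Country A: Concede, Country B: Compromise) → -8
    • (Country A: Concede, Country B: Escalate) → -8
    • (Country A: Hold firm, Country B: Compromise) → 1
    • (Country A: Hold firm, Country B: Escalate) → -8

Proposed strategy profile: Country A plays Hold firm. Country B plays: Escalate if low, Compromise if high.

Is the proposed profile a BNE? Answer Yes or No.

A profile is a BNE iff every type of every player is best-responding given beliefs about the other side.
Country A plays Hold firm: E[Hold firm] = 1/3·(9) + 2/3·(10) = 29/3; E[Concede] = 13/3. Best-responding. ✓
Country B (domestic pressure low), facing Hold firm: Compromise gives 6, Escalate gives 11. Proposed Escalate is best. ✓
Country B (domestic pressure high), facing Hold firm: Compromise gives 1, Escalate gives -8. Proposed Compromise is best. ✓

Yes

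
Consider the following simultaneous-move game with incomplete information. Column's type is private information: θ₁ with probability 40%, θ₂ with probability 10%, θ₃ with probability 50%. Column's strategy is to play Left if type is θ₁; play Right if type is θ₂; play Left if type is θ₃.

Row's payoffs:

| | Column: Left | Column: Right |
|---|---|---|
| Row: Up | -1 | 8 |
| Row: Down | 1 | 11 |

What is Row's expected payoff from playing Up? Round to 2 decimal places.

E[Up] = 0.4·(-1) + 0.1·8 + 0.5·(-1) = (-0.4) + 0.8 + (-0.5) = -0.1

-0.10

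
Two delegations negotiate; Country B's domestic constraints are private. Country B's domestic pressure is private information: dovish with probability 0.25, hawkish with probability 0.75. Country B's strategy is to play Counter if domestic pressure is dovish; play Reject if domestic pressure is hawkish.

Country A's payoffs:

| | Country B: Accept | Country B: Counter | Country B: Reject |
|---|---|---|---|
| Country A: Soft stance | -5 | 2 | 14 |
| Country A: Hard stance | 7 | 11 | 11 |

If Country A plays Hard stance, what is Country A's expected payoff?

11

E[Hard stance] = 0.25·11 + 0.75·11 = 2.75 + 8.25 = 11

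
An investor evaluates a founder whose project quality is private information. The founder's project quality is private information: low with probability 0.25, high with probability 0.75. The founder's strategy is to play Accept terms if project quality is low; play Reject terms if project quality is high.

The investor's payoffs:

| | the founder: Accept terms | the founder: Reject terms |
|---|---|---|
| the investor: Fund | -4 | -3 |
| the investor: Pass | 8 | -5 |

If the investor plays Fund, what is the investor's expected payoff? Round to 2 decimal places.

-3.25

E[Fund] = 0.25·(-4) + 0.75·(-3) = (-1) + (-2.25) = -3.25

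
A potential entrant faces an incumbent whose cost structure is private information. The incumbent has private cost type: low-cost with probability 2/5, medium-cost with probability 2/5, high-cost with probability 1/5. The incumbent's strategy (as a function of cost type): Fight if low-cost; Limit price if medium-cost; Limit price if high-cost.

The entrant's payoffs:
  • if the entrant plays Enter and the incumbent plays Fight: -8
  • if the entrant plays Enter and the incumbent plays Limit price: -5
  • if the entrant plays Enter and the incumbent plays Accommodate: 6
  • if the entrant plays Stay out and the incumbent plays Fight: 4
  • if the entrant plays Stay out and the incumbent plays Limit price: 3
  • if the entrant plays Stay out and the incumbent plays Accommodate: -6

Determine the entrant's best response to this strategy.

E[Enter] = 2/5·(-8) + 2/5·(-5) + 1/5·(-5) = -31/5
E[Stay out] = 2/5·(4) + 2/5·(3) + 1/5·(3) = 17/5
Best response: Stay out (17/5 is the largest).

Stay out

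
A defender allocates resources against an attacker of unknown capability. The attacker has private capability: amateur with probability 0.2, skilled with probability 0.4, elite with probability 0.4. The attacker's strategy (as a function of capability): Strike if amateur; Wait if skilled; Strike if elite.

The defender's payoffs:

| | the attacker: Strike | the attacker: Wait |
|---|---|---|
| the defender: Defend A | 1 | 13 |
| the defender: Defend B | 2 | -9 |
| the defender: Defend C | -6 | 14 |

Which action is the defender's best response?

E[Defend A] = 0.2·(1) + 0.4·(13) + 0.4·(1) = 5.8
E[Defend B] = 0.2·(2) + 0.4·(-9) + 0.4·(2) = -2.4
E[Defend C] = 0.2·(-6) + 0.4·(14) + 0.4·(-6) = 2
Best response: Defend A (5.8 is the largest).

Defend A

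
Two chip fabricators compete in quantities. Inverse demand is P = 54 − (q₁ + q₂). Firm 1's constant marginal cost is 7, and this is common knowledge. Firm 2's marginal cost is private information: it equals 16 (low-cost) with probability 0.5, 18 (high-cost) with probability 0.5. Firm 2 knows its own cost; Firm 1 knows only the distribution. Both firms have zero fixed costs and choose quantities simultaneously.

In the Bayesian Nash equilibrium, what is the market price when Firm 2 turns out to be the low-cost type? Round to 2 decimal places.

25.50

Type-c best response for Firm 2: q₂(c) = (54 − c)/2 − q₁/2.
Firm 1 maximizes expected profit; its first-order condition is 54 − 2q₁ − E[q₂] − 7 = 0.
Substituting E[q₂] and solving: E[c₂] = 17, so q₁ = (54 − 2·7 + 17)/3 = 19.
q₂(low-cost) = 9.5, so P = 54 − (19 + 9.5) = 25.5.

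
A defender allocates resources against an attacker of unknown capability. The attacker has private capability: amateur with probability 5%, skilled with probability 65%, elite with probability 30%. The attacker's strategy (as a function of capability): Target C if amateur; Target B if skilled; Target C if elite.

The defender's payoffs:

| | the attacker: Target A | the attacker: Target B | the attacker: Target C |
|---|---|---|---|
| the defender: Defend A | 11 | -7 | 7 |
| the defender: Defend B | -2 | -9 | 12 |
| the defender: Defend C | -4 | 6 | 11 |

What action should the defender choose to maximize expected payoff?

E[Defend A] = 0.05·(7) + 0.65·(-7) + 0.3·(7) = -2.1
E[Defend B] = 0.05·(12) + 0.65·(-9) + 0.3·(12) = -1.65
E[Defend C] = 0.05·(11) + 0.65·(6) + 0.3·(11) = 7.75
Best response: Defend C (7.75 is the largest).

Defend C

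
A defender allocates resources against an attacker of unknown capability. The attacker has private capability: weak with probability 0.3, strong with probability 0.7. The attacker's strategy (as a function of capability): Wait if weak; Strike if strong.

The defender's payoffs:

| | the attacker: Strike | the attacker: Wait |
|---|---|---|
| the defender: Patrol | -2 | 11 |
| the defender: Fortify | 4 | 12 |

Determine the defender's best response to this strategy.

E[Patrol] = 0.3·(11) + 0.7·(-2) = 1.9
E[Fortify] = 0.3·(12) + 0.7·(4) = 6.4
Best response: Fortify (6.4 is the largest).

Fortify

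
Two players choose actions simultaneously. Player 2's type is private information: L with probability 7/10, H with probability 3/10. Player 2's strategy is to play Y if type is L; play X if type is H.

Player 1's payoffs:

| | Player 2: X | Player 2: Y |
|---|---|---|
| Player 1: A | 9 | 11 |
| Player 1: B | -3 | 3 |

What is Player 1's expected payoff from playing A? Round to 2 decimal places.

Take the expectation over Player 2's type, weighting each type's action by its prior probability.
E[A] = 7/10·11 + 3/10·9 = 77/10 + 27/10 = 52/5

10.40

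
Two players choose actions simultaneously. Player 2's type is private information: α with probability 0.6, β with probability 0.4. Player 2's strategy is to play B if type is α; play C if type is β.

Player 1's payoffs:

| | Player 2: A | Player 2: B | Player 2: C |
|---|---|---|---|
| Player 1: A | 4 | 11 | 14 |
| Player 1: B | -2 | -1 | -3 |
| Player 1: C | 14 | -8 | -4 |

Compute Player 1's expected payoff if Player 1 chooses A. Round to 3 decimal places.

12.200

E[A] = 0.6·11 + 0.4·14 = 6.6 + 5.6 = 12.2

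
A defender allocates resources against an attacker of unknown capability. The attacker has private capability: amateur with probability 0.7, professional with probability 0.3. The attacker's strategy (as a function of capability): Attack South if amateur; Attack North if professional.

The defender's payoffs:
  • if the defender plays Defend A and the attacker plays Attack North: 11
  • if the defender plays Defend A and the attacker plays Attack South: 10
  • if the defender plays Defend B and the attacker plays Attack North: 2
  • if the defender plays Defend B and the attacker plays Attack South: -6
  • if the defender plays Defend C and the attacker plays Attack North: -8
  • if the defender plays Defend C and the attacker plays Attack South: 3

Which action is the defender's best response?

Defend A

E[Defend A] = 0.7·(10) + 0.3·(11) = 10.3
E[Defend B] = 0.7·(-6) + 0.3·(2) = -3.6
E[Defend C] = 0.7·(3) + 0.3·(-8) = -0.3
Best response: Defend A (10.3 is the largest).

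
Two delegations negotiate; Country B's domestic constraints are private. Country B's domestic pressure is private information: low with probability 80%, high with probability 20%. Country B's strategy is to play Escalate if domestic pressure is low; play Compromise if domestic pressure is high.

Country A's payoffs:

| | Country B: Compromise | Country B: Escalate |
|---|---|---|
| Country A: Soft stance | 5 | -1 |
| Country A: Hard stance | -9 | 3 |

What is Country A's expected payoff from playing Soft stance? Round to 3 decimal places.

0.200

E[Soft stance] = 0.8·(-1) + 0.2·5 = (-0.8) + 1 = 0.2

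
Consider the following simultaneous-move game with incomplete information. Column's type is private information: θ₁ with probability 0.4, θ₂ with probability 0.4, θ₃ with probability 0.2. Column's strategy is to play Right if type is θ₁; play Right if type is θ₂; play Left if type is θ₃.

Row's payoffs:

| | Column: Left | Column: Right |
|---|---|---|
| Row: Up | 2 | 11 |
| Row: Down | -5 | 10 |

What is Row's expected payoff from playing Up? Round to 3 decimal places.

E[Up] = 0.4·11 + 0.4·11 + 0.2·2 = 4.4 + 4.4 + 0.4 = 9.2

9.200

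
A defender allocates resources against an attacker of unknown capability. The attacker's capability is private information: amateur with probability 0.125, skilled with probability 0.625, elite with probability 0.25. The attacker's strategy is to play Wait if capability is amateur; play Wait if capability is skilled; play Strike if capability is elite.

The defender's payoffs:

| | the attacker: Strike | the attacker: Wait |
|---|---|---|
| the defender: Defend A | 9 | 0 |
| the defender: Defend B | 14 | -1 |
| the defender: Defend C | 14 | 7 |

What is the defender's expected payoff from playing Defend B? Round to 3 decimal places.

E[Defend B] = 0.125·(-1) + 0.625·(-1) + 0.25·14 = (-0.125) + (-0.625) + 3.5 = 2.75

2.750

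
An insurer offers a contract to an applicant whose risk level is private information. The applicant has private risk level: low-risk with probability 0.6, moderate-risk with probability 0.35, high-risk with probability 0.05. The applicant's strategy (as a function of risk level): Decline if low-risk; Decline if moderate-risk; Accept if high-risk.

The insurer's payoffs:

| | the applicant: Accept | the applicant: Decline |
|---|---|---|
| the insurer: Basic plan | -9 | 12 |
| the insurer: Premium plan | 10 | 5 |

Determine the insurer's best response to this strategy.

Compute the insurer's expected payoff for each action, taking the expectation over the applicant's type.
E[Basic plan] = 0.6·(12) + 0.35·(12) + 0.05·(-9) = 10.95
E[Premium plan] = 0.6·(5) + 0.35·(5) + 0.05·(10) = 5.25
Best response: Basic plan (10.95 is the largest).

Basic plan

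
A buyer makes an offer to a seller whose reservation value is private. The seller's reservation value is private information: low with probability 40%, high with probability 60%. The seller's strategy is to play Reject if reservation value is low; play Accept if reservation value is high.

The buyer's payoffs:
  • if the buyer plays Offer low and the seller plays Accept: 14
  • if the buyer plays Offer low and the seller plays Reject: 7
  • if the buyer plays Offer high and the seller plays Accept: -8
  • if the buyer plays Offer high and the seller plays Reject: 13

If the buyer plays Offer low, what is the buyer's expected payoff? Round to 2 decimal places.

11.20

E[Offer low] = 0.4·7 + 0.6·14 = 2.8 + 8.4 = 11.2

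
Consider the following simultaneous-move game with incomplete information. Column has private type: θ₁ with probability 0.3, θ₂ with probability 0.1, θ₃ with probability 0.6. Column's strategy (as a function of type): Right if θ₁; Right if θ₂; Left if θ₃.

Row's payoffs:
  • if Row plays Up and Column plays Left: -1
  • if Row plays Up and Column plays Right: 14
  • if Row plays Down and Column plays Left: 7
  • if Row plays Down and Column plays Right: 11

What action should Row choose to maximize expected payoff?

E[Up] = 0.3·(14) + 0.1·(14) + 0.6·(-1) = 5
E[Down] = 0.3·(11) + 0.1·(11) + 0.6·(7) = 8.6
Best response: Down (8.6 is the largest).

Down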